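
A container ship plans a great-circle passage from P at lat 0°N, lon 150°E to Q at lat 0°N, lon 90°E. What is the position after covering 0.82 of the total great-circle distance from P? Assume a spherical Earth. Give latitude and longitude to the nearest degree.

≈ lat 0°N, lon 101°E

The haversine formula gives a central angle δ ≈ 1.047 rad (60.0°) between the endpoints.
Interpolate at f = 0.82 with slerp weights a = sin((1−f)δ)/sin δ ≈ 0.216, b = sin(fδ)/sin δ ≈ 0.874.
p = a·p₁ + b·p₂ ≈ (-0.187, 0.982, 0.000); φ = arcsin(p_z) ≈ 0.00°, λ = atan2(p_y, p_x) ≈ 100.80°.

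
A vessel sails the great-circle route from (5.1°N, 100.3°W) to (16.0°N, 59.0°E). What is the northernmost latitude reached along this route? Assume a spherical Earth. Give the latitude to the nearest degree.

The great circle lies in the plane with unit normal n̂ = (p₁ × p₂)/|p₁ × p₂|.
Here n̂_z ≈ +0.689; the vertex latitude is φ_max = arccos|n̂_z| ≈ 46.4°.

≈ 46°N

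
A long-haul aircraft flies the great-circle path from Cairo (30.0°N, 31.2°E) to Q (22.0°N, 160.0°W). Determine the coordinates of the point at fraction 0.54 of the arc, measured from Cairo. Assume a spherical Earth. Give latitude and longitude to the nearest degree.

Convert each endpoint to a unit vector on the sphere (x = cos φ cos λ, y = cos φ sin λ, z = sin φ).
The central angle between the endpoints is δ = arccos(p₁·p₂) ≈ 2.215 rad (126.9°).
Interpolate at f = 0.54 with slerp weights a = sin((1−f)δ)/sin δ ≈ 1.065, b = sin(fδ)/sin δ ≈ 1.164.
p = a·p₁ + b·p₂ ≈ (-0.225, 0.109, 0.968); φ = arcsin(p_z) ≈ 75.52°, λ = atan2(p_y, p_x) ≈ 154.24°.

≈ (76°N, 154°E)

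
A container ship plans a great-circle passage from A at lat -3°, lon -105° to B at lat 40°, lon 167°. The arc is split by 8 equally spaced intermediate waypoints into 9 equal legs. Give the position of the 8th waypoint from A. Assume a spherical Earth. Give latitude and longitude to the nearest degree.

≈ lat 39°, lon 180°

From cos δ = sin φ₁ sin φ₂ + cos φ₁ cos φ₂ cos Δλ, the central angle is δ ≈ 1.578 rad (90.4°).
Interpolate at f = 8/9 with slerp weights a = sin((1−f)δ)/sin δ ≈ 0.174, b = sin(fδ)/sin δ ≈ 0.986.
p = a·p₁ + b·p₂ ≈ (-0.781, 0.002, 0.625); φ = arcsin(p_z) ≈ 38.65°, λ = atan2(p_y, p_x) ≈ 179.88°.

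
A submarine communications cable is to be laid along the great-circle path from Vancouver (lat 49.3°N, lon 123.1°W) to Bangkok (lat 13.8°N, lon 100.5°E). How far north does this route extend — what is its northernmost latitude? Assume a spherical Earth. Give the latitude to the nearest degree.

≈ 63°N

The great circle lies in the plane with unit normal n̂ = (p₁ × p₂)/|p₁ × p₂|.
Here n̂_z ≈ -0.455; the vertex latitude is φ_max = arccos|n̂_z| ≈ 63.0°.
Check via Clairaut: cos φ_max = |cos φ₁| · sin C = cos(49.3°)·sin(44.2°) ≈ 0.455, again giving ≈ 63.0°.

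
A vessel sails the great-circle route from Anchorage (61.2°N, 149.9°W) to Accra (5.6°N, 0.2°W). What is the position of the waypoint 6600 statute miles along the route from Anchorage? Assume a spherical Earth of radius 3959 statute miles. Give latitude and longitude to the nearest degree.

≈ 19°N, 4°W

From cos δ = sin φ₁ sin φ₂ + cos φ₁ cos φ₂ cos Δλ, the central angle is δ ≈ 1.905 rad (109.2°). The total great-circle distance is δ·R ≈ 1.905 × 3959 ≈ 7544 mi, so the target fraction is f = 6600/7544 ≈ 0.875.
Interpolate at f ≈ 0.875 with slerp weights a = sin((1−f)δ)/sin δ ≈ 0.250, b = sin(fδ)/sin δ ≈ 1.054.
p = a·p₁ + b·p₂ ≈ (0.945, -0.064, 0.322); φ = arcsin(p_z) ≈ 18.78°, λ = atan2(p_y, p_x) ≈ -3.88°.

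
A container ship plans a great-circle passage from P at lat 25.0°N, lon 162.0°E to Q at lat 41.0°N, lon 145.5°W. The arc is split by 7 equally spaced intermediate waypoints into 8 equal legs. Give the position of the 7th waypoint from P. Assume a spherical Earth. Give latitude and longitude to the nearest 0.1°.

≈ lat 40.4°N, lon 153.1°W

Convert each endpoint to a unit vector on the sphere (x = cos φ cos λ, y = cos φ sin λ, z = sin φ).
The central angle between the endpoints is δ = arccos(p₁·p₂) ≈ 0.804 rad (46.1°).
Interpolate at f = 7/8 with slerp weights a = sin((1−f)δ)/sin δ ≈ 0.139, b = sin(fδ)/sin δ ≈ 0.898.
p = a·p₁ + b·p₂ ≈ (-0.679, -0.345, 0.648); φ = arcsin(p_z) ≈ 40.41°, λ = atan2(p_y, p_x) ≈ -153.06°.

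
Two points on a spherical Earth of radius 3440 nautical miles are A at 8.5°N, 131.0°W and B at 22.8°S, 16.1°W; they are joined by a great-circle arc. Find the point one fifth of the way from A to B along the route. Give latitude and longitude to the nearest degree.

Convert each endpoint to a unit vector on the sphere (x = cos φ cos λ, y = cos φ sin λ, z = sin φ).
The central angle between the endpoints is δ = arccos(p₁·p₂) ≈ 2.028 rad (116.2°).
Interpolate at f = 1/5 with slerp weights a = sin((1−f)δ)/sin δ ≈ 1.113, b = sin(fδ)/sin δ ≈ 0.440.
p = a·p₁ + b·p₂ ≈ (-0.333, -0.943, -0.006); φ = arcsin(p_z) ≈ -0.34°, λ = atan2(p_y, p_x) ≈ -109.43°.

≈ 0°N, 109°W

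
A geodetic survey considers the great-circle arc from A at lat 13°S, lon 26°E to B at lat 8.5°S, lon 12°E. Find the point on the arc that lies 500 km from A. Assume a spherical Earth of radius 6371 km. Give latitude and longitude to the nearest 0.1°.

≈ lat 11.7°S, lon 21.6°E

Convert each endpoint to a unit vector on the sphere (x = cos φ cos λ, y = cos φ sin λ, z = sin φ).
The central angle between the endpoints is δ = arccos(p₁·p₂) ≈ 0.252 rad (14.5°). The total great-circle distance is δ·R ≈ 0.252 × 6371 ≈ 1609 km, so the target fraction is f = 500/1609 ≈ 0.311.
Interpolate at f ≈ 0.311 with slerp weights a = sin((1−f)δ)/sin δ ≈ 0.693, b = sin(fδ)/sin δ ≈ 0.314.
p = a·p₁ + b·p₂ ≈ (0.911, 0.361, -0.202); φ = arcsin(p_z) ≈ -11.67°, λ = atan2(p_y, p_x) ≈ 21.60°.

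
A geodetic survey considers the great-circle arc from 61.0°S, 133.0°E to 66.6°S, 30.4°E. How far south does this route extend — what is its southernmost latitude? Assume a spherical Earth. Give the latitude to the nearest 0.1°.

The great circle lies in the plane with unit normal n̂ = (p₁ × p₂)/|p₁ × p₂|.
Here n̂_z ≈ -0.289; the vertex latitude is φ_max = arccos|n̂_z| ≈ 73.2°.
Check via Clairaut: cos φ_max = |cos φ₁| · sin C = cos(61.0°)·sin(143.3°) ≈ 0.289, again giving ≈ 73.2°.

≈ 73.2°S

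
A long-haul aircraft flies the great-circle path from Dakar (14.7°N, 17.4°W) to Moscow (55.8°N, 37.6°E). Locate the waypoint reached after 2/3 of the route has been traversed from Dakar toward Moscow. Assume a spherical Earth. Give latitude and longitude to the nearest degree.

The haversine formula gives a central angle δ ≈ 1.022 rad (58.6°) between the endpoints.
Interpolate at f = 2/3 with slerp weights a = sin((1−f)δ)/sin δ ≈ 0.392, b = sin(fδ)/sin δ ≈ 0.738.
p = a·p₁ + b·p₂ ≈ (0.690, 0.140, 0.710); φ = arcsin(p_z) ≈ 45.23°, λ = atan2(p_y, p_x) ≈ 11.46°.

≈ (45°N, 11°E)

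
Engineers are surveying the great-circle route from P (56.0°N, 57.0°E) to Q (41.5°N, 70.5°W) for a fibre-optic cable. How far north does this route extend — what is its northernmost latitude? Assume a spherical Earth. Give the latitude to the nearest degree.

The great circle lies in the plane with unit normal n̂ = (p₁ × p₂)/|p₁ × p₂|.
Here n̂_z ≈ -0.348; the vertex latitude is φ_max = arccos|n̂_z| ≈ 69.7°.
Check via Clairaut: cos φ_max = |cos φ₁| · sin C = cos(56.0°)·sin(38.4°) ≈ 0.348, again giving ≈ 69.7°.

≈ 70°N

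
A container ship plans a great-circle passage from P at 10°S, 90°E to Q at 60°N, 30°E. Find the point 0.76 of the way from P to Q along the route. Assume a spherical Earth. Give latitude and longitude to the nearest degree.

Convert each endpoint to a unit vector on the sphere (x = cos φ cos λ, y = cos φ sin λ, z = sin φ).
The central angle between the endpoints is δ = arccos(p₁·p₂) ≈ 1.475 rad (84.5°).
Interpolate at f = 0.76 with slerp weights a = sin((1−f)δ)/sin δ ≈ 0.348, b = sin(fδ)/sin δ ≈ 0.905.
p = a·p₁ + b·p₂ ≈ (0.392, 0.569, 0.723); φ = arcsin(p_z) ≈ 46.30°, λ = atan2(p_y, p_x) ≈ 55.46°.

≈ 46°N, 55°E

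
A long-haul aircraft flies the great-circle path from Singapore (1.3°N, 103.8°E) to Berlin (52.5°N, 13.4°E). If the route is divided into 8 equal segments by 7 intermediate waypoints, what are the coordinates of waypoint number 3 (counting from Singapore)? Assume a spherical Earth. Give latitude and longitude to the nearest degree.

The haversine formula gives a central angle δ ≈ 1.557 rad (89.2°) between the endpoints.
Interpolate at f = 3/8 with slerp weights a = sin((1−f)δ)/sin δ ≈ 0.827, b = sin(fδ)/sin δ ≈ 0.551.
p = a·p₁ + b·p₂ ≈ (0.129, 0.880, 0.456); φ = arcsin(p_z) ≈ 27.14°, λ = atan2(p_y, p_x) ≈ 81.64°.

≈ 27°N, 82°E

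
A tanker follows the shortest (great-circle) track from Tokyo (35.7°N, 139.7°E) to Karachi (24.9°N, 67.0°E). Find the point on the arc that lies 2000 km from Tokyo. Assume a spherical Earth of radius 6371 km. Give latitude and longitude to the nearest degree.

Write both endpoints as unit vectors p₁, p₂ with components (cos φ cos λ, cos φ sin λ, sin φ).
The central angle between the endpoints is δ = arccos(p₁·p₂) ≈ 1.087 rad (62.3°). The total great-circle distance is δ·R ≈ 1.087 × 6371 ≈ 6928 km, so the target fraction is f = 2000/6928 ≈ 0.289.
Interpolate at f ≈ 0.289 with slerp weights a = sin((1−f)δ)/sin δ ≈ 0.789, b = sin(fδ)/sin δ ≈ 0.349.
p = a·p₁ + b·p₂ ≈ (-0.365, 0.706, 0.607); φ = arcsin(p_z) ≈ 37.39°, λ = atan2(p_y, p_x) ≈ 117.36°.

≈ 37°N, 117°E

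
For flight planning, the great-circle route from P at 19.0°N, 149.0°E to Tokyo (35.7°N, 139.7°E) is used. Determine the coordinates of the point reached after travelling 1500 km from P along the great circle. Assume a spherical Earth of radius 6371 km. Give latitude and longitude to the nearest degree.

Convert each endpoint to a unit vector on the sphere (x = cos φ cos λ, y = cos φ sin λ, z = sin φ).
The central angle between the endpoints is δ = arccos(p₁·p₂) ≈ 0.325 rad (18.6°). The total great-circle distance is δ·R ≈ 0.325 × 6371 ≈ 2069 km, so the target fraction is f = 1500/2069 ≈ 0.725.
Interpolate at f ≈ 0.725 with slerp weights a = sin((1−f)δ)/sin δ ≈ 0.280, b = sin(fδ)/sin δ ≈ 0.731.
p = a·p₁ + b·p₂ ≈ (-0.679, 0.520, 0.518); φ = arcsin(p_z) ≈ 31.17°, λ = atan2(p_y, p_x) ≈ 142.56°.

≈ 31°N, 143°E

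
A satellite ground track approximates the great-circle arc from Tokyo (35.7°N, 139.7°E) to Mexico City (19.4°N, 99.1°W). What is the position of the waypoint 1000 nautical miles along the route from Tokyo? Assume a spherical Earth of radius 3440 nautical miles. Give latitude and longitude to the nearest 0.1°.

≈ 43.7°N, 158.8°E

Convert each endpoint to a unit vector on the sphere (x = cos φ cos λ, y = cos φ sin λ, z = sin φ).
The central angle between the endpoints is δ = arccos(p₁·p₂) ≈ 1.775 rad (101.7°). The total great-circle distance is δ·R ≈ 1.775 × 3440 ≈ 6107 nmi, so the target fraction is f = 1000/6107 ≈ 0.164.
Interpolate at f ≈ 0.164 with slerp weights a = sin((1−f)δ)/sin δ ≈ 1.017, b = sin(fδ)/sin δ ≈ 0.293.
p = a·p₁ + b·p₂ ≈ (-0.674, 0.262, 0.691); φ = arcsin(p_z) ≈ 43.71°, λ = atan2(p_y, p_x) ≈ 158.77°.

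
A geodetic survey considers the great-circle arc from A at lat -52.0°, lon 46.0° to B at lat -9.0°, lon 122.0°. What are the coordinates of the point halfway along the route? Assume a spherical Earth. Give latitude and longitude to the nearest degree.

Write both endpoints as unit vectors p₁, p₂ with components (cos φ cos λ, cos φ sin λ, sin φ).
The central angle between the endpoints is δ = arccos(p₁·p₂) ≈ 1.297 rad (74.3°).
Interpolate at f = 1/2 with slerp weights a = sin((1−f)δ)/sin δ ≈ 0.627, b = sin(fδ)/sin δ ≈ 0.627.
p = a·p₁ + b·p₂ ≈ (-0.060, 0.803, -0.593); φ = arcsin(p_z) ≈ -36.34°, λ = atan2(p_y, p_x) ≈ 94.28°.

≈ lat -36°, lon 94°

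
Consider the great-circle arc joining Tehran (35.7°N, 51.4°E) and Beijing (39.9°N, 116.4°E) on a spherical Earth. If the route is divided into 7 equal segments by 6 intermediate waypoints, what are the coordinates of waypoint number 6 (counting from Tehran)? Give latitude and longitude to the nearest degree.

Convert each endpoint to a unit vector on the sphere (x = cos φ cos λ, y = cos φ sin λ, z = sin φ).
The central angle between the endpoints is δ = arccos(p₁·p₂) ≈ 0.879 rad (50.4°).
Interpolate at f = 6/7 with slerp weights a = sin((1−f)δ)/sin δ ≈ 0.163, b = sin(fδ)/sin δ ≈ 0.888.
p = a·p₁ + b·p₂ ≈ (-0.221, 0.714, 0.665); φ = arcsin(p_z) ≈ 41.67°, λ = atan2(p_y, p_x) ≈ 107.18°.

≈ 42°N, 107°E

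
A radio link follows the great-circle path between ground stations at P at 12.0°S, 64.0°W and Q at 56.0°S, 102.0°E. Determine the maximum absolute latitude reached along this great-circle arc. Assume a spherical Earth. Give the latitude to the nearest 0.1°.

The great circle lies in the plane with unit normal n̂ = (p₁ × p₂)/|p₁ × p₂|.
Here n̂_z ≈ +0.142; the vertex latitude is φ_max = arccos|n̂_z| ≈ 81.9°.

≈ 81.9°S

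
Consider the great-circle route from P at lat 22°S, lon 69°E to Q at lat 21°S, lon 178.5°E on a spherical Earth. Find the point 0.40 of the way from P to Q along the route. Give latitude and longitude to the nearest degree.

≈ lat 34°S, lon 112°E

Convert each endpoint to a unit vector on the sphere (x = cos φ cos λ, y = cos φ sin λ, z = sin φ).
The central angle between the endpoints is δ = arccos(p₁·p₂) ≈ 1.726 rad (98.9°).
Interpolate at f = 0.40 with slerp weights a = sin((1−f)δ)/sin δ ≈ 0.871, b = sin(fδ)/sin δ ≈ 0.645.
p = a·p₁ + b·p₂ ≈ (-0.312, 0.769, -0.557); φ = arcsin(p_z) ≈ -33.86°, λ = atan2(p_y, p_x) ≈ 112.09°.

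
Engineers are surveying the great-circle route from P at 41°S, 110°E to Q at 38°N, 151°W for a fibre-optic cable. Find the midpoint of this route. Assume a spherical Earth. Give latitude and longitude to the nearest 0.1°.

≈ 2.3°S, 160.9°E

Write both endpoints as unit vectors p₁, p₂ with components (cos φ cos λ, cos φ sin λ, sin φ).
The central angle between the endpoints is δ = arccos(p₁·p₂) ≈ 2.091 rad (119.8°).
Interpolate at f = 1/2 with slerp weights a = sin((1−f)δ)/sin δ ≈ 0.997, b = sin(fδ)/sin δ ≈ 0.997.
p = a·p₁ + b·p₂ ≈ (-0.944, 0.326, -0.040); φ = arcsin(p_z) ≈ -2.31°, λ = atan2(p_y, p_x) ≈ 160.95°.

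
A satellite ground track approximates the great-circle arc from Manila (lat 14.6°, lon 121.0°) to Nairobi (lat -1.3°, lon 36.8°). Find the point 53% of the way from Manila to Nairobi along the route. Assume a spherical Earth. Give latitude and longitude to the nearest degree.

The haversine formula gives a central angle δ ≈ 1.479 rad (84.7°) between the endpoints.
Interpolate at f = 0.53 with slerp weights a = sin((1−f)δ)/sin δ ≈ 0.643, b = sin(fδ)/sin δ ≈ 0.709.
p = a·p₁ + b·p₂ ≈ (0.247, 0.958, 0.146); φ = arcsin(p_z) ≈ 8.40°, λ = atan2(p_y, p_x) ≈ 75.54°.

≈ lat 8°, lon 76°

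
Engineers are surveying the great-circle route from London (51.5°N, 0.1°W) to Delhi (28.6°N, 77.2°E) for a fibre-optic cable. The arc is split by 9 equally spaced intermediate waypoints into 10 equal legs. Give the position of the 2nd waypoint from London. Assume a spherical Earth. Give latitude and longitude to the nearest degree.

The haversine formula gives a central angle δ ≈ 1.053 rad (60.3°) between the endpoints.
Interpolate at f = 2/10 with slerp weights a = sin((1−f)δ)/sin δ ≈ 0.859, b = sin(fδ)/sin δ ≈ 0.241.
p = a·p₁ + b·p₂ ≈ (0.581, 0.205, 0.787); φ = arcsin(p_z) ≈ 51.94°, λ = atan2(p_y, p_x) ≈ 19.43°.

≈ 52°N, 19°E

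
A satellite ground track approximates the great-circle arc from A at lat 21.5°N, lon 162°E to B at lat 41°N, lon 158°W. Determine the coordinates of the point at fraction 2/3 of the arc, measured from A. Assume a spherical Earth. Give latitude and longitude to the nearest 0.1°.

≈ lat 36.0°N, lon 173.3°W

Write both endpoints as unit vectors p₁, p₂ with components (cos φ cos λ, cos φ sin λ, sin φ).
The central angle between the endpoints is δ = arccos(p₁·p₂) ≈ 0.679 rad (38.9°).
Interpolate at f = 2/3 with slerp weights a = sin((1−f)δ)/sin δ ≈ 0.357, b = sin(fδ)/sin δ ≈ 0.696.
p = a·p₁ + b·p₂ ≈ (-0.803, -0.094, 0.588); φ = arcsin(p_z) ≈ 36.00°, λ = atan2(p_y, p_x) ≈ -173.32°.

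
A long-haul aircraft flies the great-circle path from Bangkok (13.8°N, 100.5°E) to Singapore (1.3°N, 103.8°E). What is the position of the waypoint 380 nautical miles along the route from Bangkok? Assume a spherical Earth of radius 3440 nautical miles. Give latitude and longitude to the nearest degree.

≈ 8°N, 102°E

Write both endpoints as unit vectors p₁, p₂ with components (cos φ cos λ, cos φ sin λ, sin φ).
The central angle between the endpoints is δ = arccos(p₁·p₂) ≈ 0.225 rad (12.9°). The total great-circle distance is δ·R ≈ 0.225 × 3440 ≈ 776 nmi, so the target fraction is f = 380/776 ≈ 0.490.
Interpolate at f ≈ 0.490 with slerp weights a = sin((1−f)δ)/sin δ ≈ 0.513, b = sin(fδ)/sin δ ≈ 0.493.
p = a·p₁ + b·p₂ ≈ (-0.208, 0.969, 0.134); φ = arcsin(p_z) ≈ 7.68°, λ = atan2(p_y, p_x) ≈ 102.14°.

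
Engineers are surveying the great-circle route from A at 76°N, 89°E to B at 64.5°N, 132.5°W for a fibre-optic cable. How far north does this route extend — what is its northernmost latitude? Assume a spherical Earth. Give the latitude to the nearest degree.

≈ 83°N

The great circle lies in the plane with unit normal n̂ = (p₁ × p₂)/|p₁ × p₂|.
Here n̂_z ≈ +0.114; the vertex latitude is φ_max = arccos|n̂_z| ≈ 83.4°.
Check via Clairaut: cos φ_max = |cos φ₁| · sin C = cos(76.0°)·sin(28.2°) ≈ 0.114, again giving ≈ 83.4°.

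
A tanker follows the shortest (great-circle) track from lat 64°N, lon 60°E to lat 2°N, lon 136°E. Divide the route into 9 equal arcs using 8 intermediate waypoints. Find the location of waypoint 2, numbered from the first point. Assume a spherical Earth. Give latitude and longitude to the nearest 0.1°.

≈ lat 55.7°N, lon 92.9°E

From cos δ = sin φ₁ sin φ₂ + cos φ₁ cos φ₂ cos Δλ, the central angle is δ ≈ 1.433 rad (82.1°).
Interpolate at f = 2/9 with slerp weights a = sin((1−f)δ)/sin δ ≈ 0.906, b = sin(fδ)/sin δ ≈ 0.316.
p = a·p₁ + b·p₂ ≈ (-0.029, 0.564, 0.826); φ = arcsin(p_z) ≈ 55.65°, λ = atan2(p_y, p_x) ≈ 92.90°.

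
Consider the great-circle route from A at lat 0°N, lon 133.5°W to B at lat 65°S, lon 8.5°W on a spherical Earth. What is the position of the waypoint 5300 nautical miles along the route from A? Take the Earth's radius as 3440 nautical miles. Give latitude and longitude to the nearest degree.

Convert each endpoint to a unit vector on the sphere (x = cos φ cos λ, y = cos φ sin λ, z = sin φ).
The central angle between the endpoints is δ = arccos(p₁·p₂) ≈ 1.816 rad (104.0°). The total great-circle distance is δ·R ≈ 1.816 × 3440 ≈ 6246 nmi, so the target fraction is f = 5300/6246 ≈ 0.849.
Interpolate at f ≈ 0.849 with slerp weights a = sin((1−f)δ)/sin δ ≈ 0.280, b = sin(fδ)/sin δ ≈ 1.030.
p = a·p₁ + b·p₂ ≈ (0.238, -0.267, -0.934); φ = arcsin(p_z) ≈ -69.03°, λ = atan2(p_y, p_x) ≈ -48.32°.

≈ lat 69°S, lon 48°W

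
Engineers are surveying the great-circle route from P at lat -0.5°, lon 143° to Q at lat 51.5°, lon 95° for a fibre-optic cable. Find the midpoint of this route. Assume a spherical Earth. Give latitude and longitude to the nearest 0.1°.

Convert each endpoint to a unit vector on the sphere (x = cos φ cos λ, y = cos φ sin λ, z = sin φ).
The central angle between the endpoints is δ = arccos(p₁·p₂) ≈ 1.149 rad (65.8°).
Interpolate at f = 1/2 with slerp weights a = sin((1−f)δ)/sin δ ≈ 0.596, b = sin(fδ)/sin δ ≈ 0.596.
p = a·p₁ + b·p₂ ≈ (-0.508, 0.728, 0.461); φ = arcsin(p_z) ≈ 27.44°, λ = atan2(p_y, p_x) ≈ 124.91°.

≈ lat 27.4°, lon 124.9°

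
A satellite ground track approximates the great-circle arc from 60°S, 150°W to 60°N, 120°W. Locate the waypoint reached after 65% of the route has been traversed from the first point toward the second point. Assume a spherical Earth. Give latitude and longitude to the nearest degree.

Write both endpoints as unit vectors p₁, p₂ with components (cos φ cos λ, cos φ sin λ, sin φ).
The central angle between the endpoints is δ = arccos(p₁·p₂) ≈ 2.134 rad (122.2°).
Interpolate at f = 0.65 with slerp weights a = sin((1−f)δ)/sin δ ≈ 0.803, b = sin(fδ)/sin δ ≈ 1.162.
p = a·p₁ + b·p₂ ≈ (-0.638, -0.704, 0.311); φ = arcsin(p_z) ≈ 18.13°, λ = atan2(p_y, p_x) ≈ -132.20°.

≈ 18°N, 132°W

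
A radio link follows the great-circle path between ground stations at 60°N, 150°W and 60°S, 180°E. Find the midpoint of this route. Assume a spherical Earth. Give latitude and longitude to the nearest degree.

From cos δ = sin φ₁ sin φ₂ + cos φ₁ cos φ₂ cos Δλ, the central angle is δ ≈ 2.134 rad (122.2°).
Interpolate at f = 1/2 with slerp weights a = sin((1−f)δ)/sin δ ≈ 1.035, b = sin(fδ)/sin δ ≈ 1.035.
p = a·p₁ + b·p₂ ≈ (-0.966, -0.259, 0.000); φ = arcsin(p_z) ≈ 0.00°, λ = atan2(p_y, p_x) ≈ -165.00°.

≈ 0°N, 165°W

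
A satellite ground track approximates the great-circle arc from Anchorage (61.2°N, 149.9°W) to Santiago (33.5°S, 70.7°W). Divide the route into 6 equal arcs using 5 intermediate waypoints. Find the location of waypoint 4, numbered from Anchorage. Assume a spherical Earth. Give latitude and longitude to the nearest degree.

≈ 0°N, 89°W

Convert each endpoint to a unit vector on the sphere (x = cos φ cos λ, y = cos φ sin λ, z = sin φ).
The central angle between the endpoints is δ = arccos(p₁·p₂) ≈ 1.991 rad (114.1°).
Interpolate at f = 4/6 with slerp weights a = sin((1−f)δ)/sin δ ≈ 0.675, b = sin(fδ)/sin δ ≈ 1.063.
p = a·p₁ + b·p₂ ≈ (0.012, -1.000, 0.005); φ = arcsin(p_z) ≈ 0.27°, λ = atan2(p_y, p_x) ≈ -89.33°.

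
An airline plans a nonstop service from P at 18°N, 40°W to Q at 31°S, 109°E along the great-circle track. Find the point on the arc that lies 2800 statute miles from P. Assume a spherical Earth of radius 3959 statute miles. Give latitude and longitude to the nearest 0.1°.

Write both endpoints as unit vectors p₁, p₂ with components (cos φ cos λ, cos φ sin λ, sin φ).
The central angle between the endpoints is δ = arccos(p₁·p₂) ≈ 2.602 rad (149.1°). The total great-circle distance is δ·R ≈ 2.602 × 3959 ≈ 10301 mi, so the target fraction is f = 2800/10301 ≈ 0.272.
Interpolate at f ≈ 0.272 with slerp weights a = sin((1−f)δ)/sin δ ≈ 1.845, b = sin(fδ)/sin δ ≈ 1.265.
p = a·p₁ + b·p₂ ≈ (0.991, -0.103, -0.081); φ = arcsin(p_z) ≈ -4.66°, λ = atan2(p_y, p_x) ≈ -5.93°.

≈ 4.7°S, 5.9°W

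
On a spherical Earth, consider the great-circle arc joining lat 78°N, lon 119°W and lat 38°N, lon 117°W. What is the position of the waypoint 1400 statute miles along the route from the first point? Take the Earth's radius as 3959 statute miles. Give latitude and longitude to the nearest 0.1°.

≈ lat 57.7°N, lon 117.4°W

From cos δ = sin φ₁ sin φ₂ + cos φ₁ cos φ₂ cos Δλ, the central angle is δ ≈ 0.698 rad (40.0°). The total great-circle distance is δ·R ≈ 0.698 × 3959 ≈ 2765 mi, so the target fraction is f = 1400/2765 ≈ 0.506.
Interpolate at f ≈ 0.506 with slerp weights a = sin((1−f)δ)/sin δ ≈ 0.526, b = sin(fδ)/sin δ ≈ 0.539.
p = a·p₁ + b·p₂ ≈ (-0.246, -0.474, 0.846); φ = arcsin(p_z) ≈ 57.75°, λ = atan2(p_y, p_x) ≈ -117.41°.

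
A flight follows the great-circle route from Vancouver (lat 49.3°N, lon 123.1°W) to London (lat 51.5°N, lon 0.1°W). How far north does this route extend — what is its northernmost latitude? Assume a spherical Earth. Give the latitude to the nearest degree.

The great circle lies in the plane with unit normal n̂ = (p₁ × p₂)/|p₁ × p₂|.
Here n̂_z ≈ +0.367; the vertex latitude is φ_max = arccos|n̂_z| ≈ 68.5°.

≈ 68°N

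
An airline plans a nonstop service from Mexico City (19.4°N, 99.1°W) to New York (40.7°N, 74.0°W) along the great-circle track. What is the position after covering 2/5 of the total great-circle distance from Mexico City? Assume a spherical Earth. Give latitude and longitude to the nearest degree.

Convert each endpoint to a unit vector on the sphere (x = cos φ cos λ, y = cos φ sin λ, z = sin φ).
The central angle between the endpoints is δ = arccos(p₁·p₂) ≈ 0.527 rad (30.2°).
Interpolate at f = 2/5 with slerp weights a = sin((1−f)δ)/sin δ ≈ 0.618, b = sin(fδ)/sin δ ≈ 0.416.
p = a·p₁ + b·p₂ ≈ (-0.005, -0.879, 0.477); φ = arcsin(p_z) ≈ 28.47°, λ = atan2(p_y, p_x) ≈ -90.35°.

≈ (28°N, 90°W)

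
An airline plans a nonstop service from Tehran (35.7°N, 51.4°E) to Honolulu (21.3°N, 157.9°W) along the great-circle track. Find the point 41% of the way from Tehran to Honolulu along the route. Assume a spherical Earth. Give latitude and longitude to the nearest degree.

≈ (65°N, 117°E)

From cos δ = sin φ₁ sin φ₂ + cos φ₁ cos φ₂ cos Δλ, the central angle is δ ≈ 2.035 rad (116.6°).
Interpolate at f = 0.41 with slerp weights a = sin((1−f)δ)/sin δ ≈ 1.043, b = sin(fδ)/sin δ ≈ 0.829.
p = a·p₁ + b·p₂ ≈ (-0.187, 0.371, 0.909); φ = arcsin(p_z) ≈ 65.43°, λ = atan2(p_y, p_x) ≈ 116.73°.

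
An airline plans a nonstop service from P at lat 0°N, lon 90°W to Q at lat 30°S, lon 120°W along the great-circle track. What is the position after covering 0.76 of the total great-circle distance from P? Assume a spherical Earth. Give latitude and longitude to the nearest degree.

≈ lat 23°S, lon 112°W

Write both endpoints as unit vectors p₁, p₂ with components (cos φ cos λ, cos φ sin λ, sin φ).
The central angle between the endpoints is δ = arccos(p₁·p₂) ≈ 0.723 rad (41.4°).
Interpolate at f = 0.76 with slerp weights a = sin((1−f)δ)/sin δ ≈ 0.261, b = sin(fδ)/sin δ ≈ 0.789.
p = a·p₁ + b·p₂ ≈ (-0.342, -0.853, -0.395); φ = arcsin(p_z) ≈ -23.24°, λ = atan2(p_y, p_x) ≈ -111.84°.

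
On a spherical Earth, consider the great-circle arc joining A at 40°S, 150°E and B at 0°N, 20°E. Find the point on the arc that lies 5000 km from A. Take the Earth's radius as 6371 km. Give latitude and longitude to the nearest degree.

The haversine formula gives a central angle δ ≈ 2.086 rad (119.5°) between the endpoints. The total great-circle distance is δ·R ≈ 2.086 × 6371 ≈ 13288 km, so the target fraction is f = 5000/13288 ≈ 0.376.
Interpolate at f ≈ 0.376 with slerp weights a = sin((1−f)δ)/sin δ ≈ 1.107, b = sin(fδ)/sin δ ≈ 0.812.
p = a·p₁ + b·p₂ ≈ (0.028, 0.702, -0.712); φ = arcsin(p_z) ≈ -45.38°, λ = atan2(p_y, p_x) ≈ 87.69°.

≈ 45°S, 88°E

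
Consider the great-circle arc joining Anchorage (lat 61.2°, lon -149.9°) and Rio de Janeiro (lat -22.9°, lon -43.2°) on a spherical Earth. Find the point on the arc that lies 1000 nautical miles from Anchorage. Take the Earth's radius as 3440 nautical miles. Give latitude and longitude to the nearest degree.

≈ lat 58°, lon -117°

Convert each endpoint to a unit vector on the sphere (x = cos φ cos λ, y = cos φ sin λ, z = sin φ).
The central angle between the endpoints is δ = arccos(p₁·p₂) ≈ 2.058 rad (117.9°). The total great-circle distance is δ·R ≈ 2.058 × 3440 ≈ 7081 nmi, so the target fraction is f = 1000/7081 ≈ 0.141.
Interpolate at f ≈ 0.141 with slerp weights a = sin((1−f)δ)/sin δ ≈ 1.110, b = sin(fδ)/sin δ ≈ 0.324.
p = a·p₁ + b·p₂ ≈ (-0.245, -0.473, 0.846); φ = arcsin(p_z) ≈ 57.83°, λ = atan2(p_y, p_x) ≈ -117.37°.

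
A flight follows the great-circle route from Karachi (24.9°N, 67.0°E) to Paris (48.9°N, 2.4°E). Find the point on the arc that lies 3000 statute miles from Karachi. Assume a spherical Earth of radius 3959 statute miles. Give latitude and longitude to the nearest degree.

The haversine formula gives a central angle δ ≈ 0.961 rad (55.0°) between the endpoints. The total great-circle distance is δ·R ≈ 0.961 × 3959 ≈ 3803 mi, so the target fraction is f = 3000/3803 ≈ 0.789.
Interpolate at f ≈ 0.789 with slerp weights a = sin((1−f)δ)/sin δ ≈ 0.246, b = sin(fδ)/sin δ ≈ 0.839.
p = a·p₁ + b·p₂ ≈ (0.638, 0.228, 0.735); φ = arcsin(p_z) ≈ 47.35°, λ = atan2(p_y, p_x) ≈ 19.69°.

≈ (47°N, 20°E)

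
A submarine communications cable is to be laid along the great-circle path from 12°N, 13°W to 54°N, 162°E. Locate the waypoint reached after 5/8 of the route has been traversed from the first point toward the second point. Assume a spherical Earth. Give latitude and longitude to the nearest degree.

≈ 82°N, 11°E

Write both endpoints as unit vectors p₁, p₂ with components (cos φ cos λ, cos φ sin λ, sin φ).
The central angle between the endpoints is δ = arccos(p₁·p₂) ≈ 1.987 rad (113.9°).
Interpolate at f = 5/8 with slerp weights a = sin((1−f)δ)/sin δ ≈ 0.742, b = sin(fδ)/sin δ ≈ 1.035.
p = a·p₁ + b·p₂ ≈ (0.128, 0.025, 0.991); φ = arcsin(p_z) ≈ 82.50°, λ = atan2(p_y, p_x) ≈ 10.95°.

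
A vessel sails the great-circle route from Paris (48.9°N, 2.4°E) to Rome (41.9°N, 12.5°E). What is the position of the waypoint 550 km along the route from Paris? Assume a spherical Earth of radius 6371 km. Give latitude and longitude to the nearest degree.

Convert each endpoint to a unit vector on the sphere (x = cos φ cos λ, y = cos φ sin λ, z = sin φ).
The central angle between the endpoints is δ = arccos(p₁·p₂) ≈ 0.174 rad (9.9°). The total great-circle distance is δ·R ≈ 0.174 × 6371 ≈ 1106 km, so the target fraction is f = 550/1106 ≈ 0.497.
Interpolate at f ≈ 0.497 with slerp weights a = sin((1−f)δ)/sin δ ≈ 0.505, b = sin(fδ)/sin δ ≈ 0.499.
p = a·p₁ + b·p₂ ≈ (0.694, 0.094, 0.714); φ = arcsin(p_z) ≈ 45.53°, λ = atan2(p_y, p_x) ≈ 7.74°.

≈ (46°N, 8°E)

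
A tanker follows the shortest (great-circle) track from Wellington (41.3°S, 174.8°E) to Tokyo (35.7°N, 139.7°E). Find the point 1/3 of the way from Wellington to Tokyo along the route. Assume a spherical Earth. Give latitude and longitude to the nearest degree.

From cos δ = sin φ₁ sin φ₂ + cos φ₁ cos φ₂ cos Δλ, the central angle is δ ≈ 1.457 rad (83.5°).
Interpolate at f = 1/3 with slerp weights a = sin((1−f)δ)/sin δ ≈ 0.831, b = sin(fδ)/sin δ ≈ 0.470.
p = a·p₁ + b·p₂ ≈ (-0.913, 0.303, -0.274); φ = arcsin(p_z) ≈ -15.92°, λ = atan2(p_y, p_x) ≈ 161.62°.

≈ 16°S, 162°E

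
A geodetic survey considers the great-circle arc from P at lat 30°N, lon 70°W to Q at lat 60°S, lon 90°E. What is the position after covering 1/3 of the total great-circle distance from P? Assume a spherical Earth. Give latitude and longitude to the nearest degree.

≈ lat 17°S, lon 56°W

From cos δ = sin φ₁ sin φ₂ + cos φ₁ cos φ₂ cos Δλ, the central angle is δ ≈ 2.568 rad (147.1°).
Interpolate at f = 1/3 with slerp weights a = sin((1−f)δ)/sin δ ≈ 1.824, b = sin(fδ)/sin δ ≈ 1.392.
p = a·p₁ + b·p₂ ≈ (0.540, -0.789, -0.293); φ = arcsin(p_z) ≈ -17.04°, λ = atan2(p_y, p_x) ≈ -55.59°.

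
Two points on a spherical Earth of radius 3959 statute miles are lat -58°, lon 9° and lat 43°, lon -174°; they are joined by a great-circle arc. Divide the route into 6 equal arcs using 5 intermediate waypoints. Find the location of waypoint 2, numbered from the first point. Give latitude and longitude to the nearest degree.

≈ lat -66°, lon 172°

From cos δ = sin φ₁ sin φ₂ + cos φ₁ cos φ₂ cos Δλ, the central angle is δ ≈ 2.878 rad (164.9°).
Interpolate at f = 2/6 with slerp weights a = sin((1−f)δ)/sin δ ≈ 3.605, b = sin(fδ)/sin δ ≈ 3.140.
p = a·p₁ + b·p₂ ≈ (-0.397, 0.059, -0.916); φ = arcsin(p_z) ≈ -66.36°, λ = atan2(p_y, p_x) ≈ 171.56°.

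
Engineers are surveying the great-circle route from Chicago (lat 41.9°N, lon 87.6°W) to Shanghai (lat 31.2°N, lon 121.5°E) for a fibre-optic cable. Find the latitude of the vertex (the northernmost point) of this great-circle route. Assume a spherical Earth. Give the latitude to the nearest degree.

The great circle lies in the plane with unit normal n̂ = (p₁ × p₂)/|p₁ × p₂|.
Here n̂_z ≈ -0.317; the vertex latitude is φ_max = arccos|n̂_z| ≈ 71.5°.
Check via Clairaut: cos φ_max = |cos φ₁| · sin C = cos(41.9°)·sin(25.2°) ≈ 0.317, again giving ≈ 71.5°.

≈ 72°N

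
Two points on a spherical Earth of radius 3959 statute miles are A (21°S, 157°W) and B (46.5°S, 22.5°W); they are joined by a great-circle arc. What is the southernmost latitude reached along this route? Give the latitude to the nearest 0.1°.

≈ 62.2°S

The great circle lies in the plane with unit normal n̂ = (p₁ × p₂)/|p₁ × p₂|.
Here n̂_z ≈ +0.467; the vertex latitude is φ_max = arccos|n̂_z| ≈ 62.2°.
Check via Clairaut: cos φ_max = |cos φ₁| · sin C = cos(21.0°)·sin(150.0°) ≈ 0.467, again giving ≈ 62.2°.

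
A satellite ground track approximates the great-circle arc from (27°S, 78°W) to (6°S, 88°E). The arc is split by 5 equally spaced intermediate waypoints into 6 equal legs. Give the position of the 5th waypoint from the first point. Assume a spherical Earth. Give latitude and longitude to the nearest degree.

≈ (28°S, 78°E)

Write both endpoints as unit vectors p₁, p₂ with components (cos φ cos λ, cos φ sin λ, sin φ).
The central angle between the endpoints is δ = arccos(p₁·p₂) ≈ 2.519 rad (144.3°).
Interpolate at f = 5/6 with slerp weights a = sin((1−f)δ)/sin δ ≈ 0.699, b = sin(fδ)/sin δ ≈ 1.481.
p = a·p₁ + b·p₂ ≈ (0.181, 0.863, -0.472); φ = arcsin(p_z) ≈ -28.17°, λ = atan2(p_y, p_x) ≈ 78.16°.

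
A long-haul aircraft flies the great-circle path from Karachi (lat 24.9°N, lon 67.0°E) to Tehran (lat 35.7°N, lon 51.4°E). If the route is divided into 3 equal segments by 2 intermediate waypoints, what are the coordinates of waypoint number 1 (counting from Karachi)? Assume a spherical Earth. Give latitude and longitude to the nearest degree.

Write both endpoints as unit vectors p₁, p₂ with components (cos φ cos λ, cos φ sin λ, sin φ).
The central angle between the endpoints is δ = arccos(p₁·p₂) ≈ 0.301 rad (17.2°).
Interpolate at f = 1/3 with slerp weights a = sin((1−f)δ)/sin δ ≈ 0.672, b = sin(fδ)/sin δ ≈ 0.338.
p = a·p₁ + b·p₂ ≈ (0.409, 0.776, 0.480); φ = arcsin(p_z) ≈ 28.70°, λ = atan2(p_y, p_x) ≈ 62.18°.

≈ lat 29°N, lon 62°E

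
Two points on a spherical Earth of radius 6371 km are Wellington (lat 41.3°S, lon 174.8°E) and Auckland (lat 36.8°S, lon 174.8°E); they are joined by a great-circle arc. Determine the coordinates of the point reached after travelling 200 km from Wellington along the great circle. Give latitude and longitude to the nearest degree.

≈ lat 40°S, lon 175°E

Write both endpoints as unit vectors p₁, p₂ with components (cos φ cos λ, cos φ sin λ, sin φ).
The central angle between the endpoints is δ = arccos(p₁·p₂) ≈ 0.079 rad (4.5°). The total great-circle distance is δ·R ≈ 0.079 × 6371 ≈ 500 km, so the target fraction is f = 200/500 ≈ 0.400.
Interpolate at f ≈ 0.400 with slerp weights a = sin((1−f)δ)/sin δ ≈ 0.601, b = sin(fδ)/sin δ ≈ 0.400.
p = a·p₁ + b·p₂ ≈ (-0.768, 0.070, -0.636); φ = arcsin(p_z) ≈ -39.50°, λ = atan2(p_y, p_x) ≈ 174.80°.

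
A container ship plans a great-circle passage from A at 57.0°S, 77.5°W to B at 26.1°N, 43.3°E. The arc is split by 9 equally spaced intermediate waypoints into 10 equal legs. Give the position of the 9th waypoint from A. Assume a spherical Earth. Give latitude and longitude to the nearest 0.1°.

From cos δ = sin φ₁ sin φ₂ + cos φ₁ cos φ₂ cos Δλ, the central angle is δ ≈ 2.239 rad (128.3°).
Interpolate at f = 9/10 with slerp weights a = sin((1−f)δ)/sin δ ≈ 0.283, b = sin(fδ)/sin δ ≈ 1.150.
p = a·p₁ + b·p₂ ≈ (0.785, 0.558, 0.269); φ = arcsin(p_z) ≈ 15.60°, λ = atan2(p_y, p_x) ≈ 35.41°.

≈ 15.6°N, 35.4°E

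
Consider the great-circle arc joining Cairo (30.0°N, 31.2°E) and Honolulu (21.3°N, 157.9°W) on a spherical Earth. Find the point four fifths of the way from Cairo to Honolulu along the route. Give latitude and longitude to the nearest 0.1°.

≈ 46.4°N, 164.1°W

Convert each endpoint to a unit vector on the sphere (x = cos φ cos λ, y = cos φ sin λ, z = sin φ).
The central angle between the endpoints is δ = arccos(p₁·p₂) ≈ 2.233 rad (128.0°).
Interpolate at f = 4/5 with slerp weights a = sin((1−f)δ)/sin δ ≈ 0.548, b = sin(fδ)/sin δ ≈ 1.239.
p = a·p₁ + b·p₂ ≈ (-0.664, -0.188, 0.724); φ = arcsin(p_z) ≈ 46.38°, λ = atan2(p_y, p_x) ≈ -164.14°.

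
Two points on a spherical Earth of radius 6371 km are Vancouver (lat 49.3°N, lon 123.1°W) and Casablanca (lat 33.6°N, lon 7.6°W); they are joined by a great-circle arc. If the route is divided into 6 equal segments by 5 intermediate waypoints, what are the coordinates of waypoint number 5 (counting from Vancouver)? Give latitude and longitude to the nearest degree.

≈ lat 44°N, lon 19°W

Convert each endpoint to a unit vector on the sphere (x = cos φ cos λ, y = cos φ sin λ, z = sin φ).
The central angle between the endpoints is δ = arccos(p₁·p₂) ≈ 1.384 rad (79.3°).
Interpolate at f = 5/6 with slerp weights a = sin((1−f)δ)/sin δ ≈ 0.233, b = sin(fδ)/sin δ ≈ 0.930.
p = a·p₁ + b·p₂ ≈ (0.685, -0.230, 0.691); φ = arcsin(p_z) ≈ 43.73°, λ = atan2(p_y, p_x) ≈ -18.52°.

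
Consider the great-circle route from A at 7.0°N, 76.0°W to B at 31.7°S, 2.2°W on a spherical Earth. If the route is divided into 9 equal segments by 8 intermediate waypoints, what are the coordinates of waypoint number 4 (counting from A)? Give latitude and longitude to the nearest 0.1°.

The haversine formula gives a central angle δ ≈ 1.398 rad (80.1°) between the endpoints.
Interpolate at f = 4/9 with slerp weights a = sin((1−f)δ)/sin δ ≈ 0.712, b = sin(fδ)/sin δ ≈ 0.591.
p = a·p₁ + b·p₂ ≈ (0.673, -0.705, -0.224); φ = arcsin(p_z) ≈ -12.93°, λ = atan2(p_y, p_x) ≈ -46.30°.

≈ 12.9°S, 46.3°W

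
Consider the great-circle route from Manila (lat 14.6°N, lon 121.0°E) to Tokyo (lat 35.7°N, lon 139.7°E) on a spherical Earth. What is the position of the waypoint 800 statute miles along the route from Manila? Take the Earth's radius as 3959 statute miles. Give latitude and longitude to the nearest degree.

Convert each endpoint to a unit vector on the sphere (x = cos φ cos λ, y = cos φ sin λ, z = sin φ).
The central angle between the endpoints is δ = arccos(p₁·p₂) ≈ 0.470 rad (26.9°). The total great-circle distance is δ·R ≈ 0.470 × 3959 ≈ 1862 mi, so the target fraction is f = 800/1862 ≈ 0.430.
Interpolate at f ≈ 0.430 with slerp weights a = sin((1−f)δ)/sin δ ≈ 0.585, b = sin(fδ)/sin δ ≈ 0.443.
p = a·p₁ + b·p₂ ≈ (-0.566, 0.718, 0.406); φ = arcsin(p_z) ≈ 23.95°, λ = atan2(p_y, p_x) ≈ 128.25°.

≈ lat 24°N, lon 128°E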